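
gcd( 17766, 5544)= 126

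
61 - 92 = -31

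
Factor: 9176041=7^1* 937^1 * 1399^1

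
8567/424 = 20 + 87/424 = 20.21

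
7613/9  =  7613/9 = 845.89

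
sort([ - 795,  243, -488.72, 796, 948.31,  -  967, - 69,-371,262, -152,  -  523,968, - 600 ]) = [ - 967, - 795,-600, - 523, - 488.72,- 371, - 152, - 69, 243, 262, 796,948.31, 968 ]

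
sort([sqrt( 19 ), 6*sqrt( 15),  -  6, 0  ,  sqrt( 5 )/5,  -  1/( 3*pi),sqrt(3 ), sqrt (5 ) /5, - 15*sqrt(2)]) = [ -15 * sqrt( 2), - 6, - 1/( 3*pi),0, sqrt(5)/5, sqrt( 5)/5, sqrt ( 3 ), sqrt ( 19 ) , 6*sqrt(15 )] 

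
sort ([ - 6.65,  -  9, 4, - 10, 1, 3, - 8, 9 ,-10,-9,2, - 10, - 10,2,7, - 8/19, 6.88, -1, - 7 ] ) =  [ - 10, - 10, - 10, - 10,-9, - 9, - 8,- 7, - 6.65, - 1, - 8/19,1, 2, 2, 3,4, 6.88, 7,9]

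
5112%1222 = 224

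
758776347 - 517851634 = 240924713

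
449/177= 449/177 = 2.54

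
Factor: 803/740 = 2^(  -  2 )*5^( - 1)*11^1  *37^ ( - 1 )*73^1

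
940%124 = 72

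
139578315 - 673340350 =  -533762035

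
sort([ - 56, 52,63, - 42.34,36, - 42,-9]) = [ - 56, - 42.34, - 42, - 9,36,52, 63] 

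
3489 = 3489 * 1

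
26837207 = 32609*823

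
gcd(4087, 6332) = 1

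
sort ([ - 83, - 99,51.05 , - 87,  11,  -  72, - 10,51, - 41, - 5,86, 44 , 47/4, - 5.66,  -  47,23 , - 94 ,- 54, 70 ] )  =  [ - 99, - 94 , - 87, - 83, - 72, - 54 , - 47, - 41 , - 10, - 5.66 , - 5, 11,47/4,23 , 44, 51,51.05 , 70,86 ] 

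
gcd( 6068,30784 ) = 148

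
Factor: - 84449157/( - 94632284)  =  2^ (  -  2) * 3^1*13^1*83^( - 1 )*149^( - 1 )*179^1 *1913^( - 1)* 12097^1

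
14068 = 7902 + 6166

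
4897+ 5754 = 10651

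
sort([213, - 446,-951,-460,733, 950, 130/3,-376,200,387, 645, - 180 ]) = [ - 951, - 460 ,-446, - 376, - 180, 130/3, 200, 213,387, 645,733, 950]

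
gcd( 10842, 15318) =6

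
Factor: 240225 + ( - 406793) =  - 2^3*47^1*443^1 = -166568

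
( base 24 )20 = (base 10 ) 48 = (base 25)1n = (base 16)30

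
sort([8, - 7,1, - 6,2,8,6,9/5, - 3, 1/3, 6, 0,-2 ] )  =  [ - 7, -6, - 3, - 2, 0,1/3, 1, 9/5, 2,6, 6,8, 8 ]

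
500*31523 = 15761500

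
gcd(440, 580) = 20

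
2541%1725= 816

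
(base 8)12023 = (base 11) 3952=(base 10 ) 5139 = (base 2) 1010000010011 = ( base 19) e49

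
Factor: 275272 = 2^3 * 19^1*1811^1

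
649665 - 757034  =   - 107369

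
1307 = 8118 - 6811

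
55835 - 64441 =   -  8606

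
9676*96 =928896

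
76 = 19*4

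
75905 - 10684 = 65221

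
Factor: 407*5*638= 2^1*5^1*11^2 * 29^1*37^1=1298330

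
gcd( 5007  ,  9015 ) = 3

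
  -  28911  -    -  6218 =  - 22693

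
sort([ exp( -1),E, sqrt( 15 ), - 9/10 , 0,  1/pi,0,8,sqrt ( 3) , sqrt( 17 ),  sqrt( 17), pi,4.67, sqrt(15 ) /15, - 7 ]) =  [ - 7  , - 9/10, 0,0, sqrt( 15)/15, 1/pi,exp( - 1 ),sqrt( 3 ),E,  pi, sqrt( 15),sqrt( 17 ), sqrt( 17 ),4.67,8]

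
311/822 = 311/822 = 0.38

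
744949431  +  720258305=1465207736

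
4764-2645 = 2119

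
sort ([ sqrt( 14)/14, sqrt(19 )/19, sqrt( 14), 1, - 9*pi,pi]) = [ - 9*pi,sqrt (19 ) /19,sqrt ( 14) /14, 1, pi, sqrt (14 )]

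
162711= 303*537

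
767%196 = 179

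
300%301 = 300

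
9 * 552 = 4968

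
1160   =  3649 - 2489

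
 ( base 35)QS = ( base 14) 4B0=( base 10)938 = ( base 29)13a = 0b1110101010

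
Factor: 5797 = 11^1 *17^1*31^1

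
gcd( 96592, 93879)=1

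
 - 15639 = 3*( - 5213) 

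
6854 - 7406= - 552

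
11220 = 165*68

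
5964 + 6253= 12217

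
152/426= 76/213= 0.36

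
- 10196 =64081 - 74277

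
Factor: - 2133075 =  - 3^1*5^2*7^1*17^1*239^1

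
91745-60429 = 31316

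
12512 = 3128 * 4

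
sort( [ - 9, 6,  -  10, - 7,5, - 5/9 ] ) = [ - 10, - 9, - 7,  -  5/9, 5,  6]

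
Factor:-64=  - 2^6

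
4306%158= 40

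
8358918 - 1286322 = 7072596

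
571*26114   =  14911094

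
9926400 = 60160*165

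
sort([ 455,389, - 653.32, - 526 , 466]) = [ - 653.32, - 526,389, 455 , 466 ]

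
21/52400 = 21/52400 = 0.00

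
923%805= 118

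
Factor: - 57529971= - 3^2* 1097^1*5827^1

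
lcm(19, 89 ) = 1691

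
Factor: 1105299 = 3^3*13^1 * 47^1 * 67^1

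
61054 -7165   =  53889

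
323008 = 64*5047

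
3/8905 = 3/8905 = 0.00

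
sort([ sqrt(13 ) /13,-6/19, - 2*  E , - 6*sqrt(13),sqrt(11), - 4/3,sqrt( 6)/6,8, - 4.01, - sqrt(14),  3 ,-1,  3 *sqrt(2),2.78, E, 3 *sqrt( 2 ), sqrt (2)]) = [ - 6*sqrt (13),-2* E, - 4.01,  -  sqrt(14) ,-4/3, - 1,  -  6/19, sqrt( 13)/13, sqrt ( 6 ) /6,sqrt( 2), E,2.78,3,sqrt (11), 3 * sqrt( 2),  3* sqrt ( 2),  8]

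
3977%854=561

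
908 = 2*454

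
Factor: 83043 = 3^2*9227^1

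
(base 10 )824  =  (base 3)1010112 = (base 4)30320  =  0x338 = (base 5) 11244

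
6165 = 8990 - 2825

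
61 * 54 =3294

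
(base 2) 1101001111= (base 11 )700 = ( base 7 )2320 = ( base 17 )2fe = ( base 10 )847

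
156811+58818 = 215629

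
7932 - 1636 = 6296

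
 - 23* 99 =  - 2277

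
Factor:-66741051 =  - 3^1*13^1*443^1*3863^1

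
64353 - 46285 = 18068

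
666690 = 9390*71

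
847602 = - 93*(  -  9114)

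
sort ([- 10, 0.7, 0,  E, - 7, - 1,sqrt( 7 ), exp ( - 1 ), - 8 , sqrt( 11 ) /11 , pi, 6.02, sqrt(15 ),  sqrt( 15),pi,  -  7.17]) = [ - 10,-8, - 7.17,  -  7, - 1 , 0,  sqrt(11)/11, exp( - 1),  0.7,sqrt(7), E , pi, pi, sqrt(15), sqrt( 15), 6.02]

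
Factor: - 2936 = - 2^3*367^1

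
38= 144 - 106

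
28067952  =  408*68794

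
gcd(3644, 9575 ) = 1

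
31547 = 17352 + 14195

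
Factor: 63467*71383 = 4530464861 =13^1*17^2*19^1 * 63467^1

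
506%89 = 61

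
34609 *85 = 2941765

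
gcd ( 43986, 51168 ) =6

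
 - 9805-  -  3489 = - 6316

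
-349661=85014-434675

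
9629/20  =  9629/20 = 481.45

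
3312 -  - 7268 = 10580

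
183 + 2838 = 3021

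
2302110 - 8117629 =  - 5815519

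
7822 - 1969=5853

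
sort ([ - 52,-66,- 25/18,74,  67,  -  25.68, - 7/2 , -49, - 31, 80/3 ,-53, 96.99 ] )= [ - 66, - 53,  -  52, - 49,  -  31, - 25.68, - 7/2, - 25/18,  80/3, 67 , 74, 96.99]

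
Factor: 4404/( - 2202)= - 2^1 = - 2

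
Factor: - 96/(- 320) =3/10= 2^( - 1)*3^1 * 5^( - 1 ) 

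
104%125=104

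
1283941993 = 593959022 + 689982971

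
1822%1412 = 410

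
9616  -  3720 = 5896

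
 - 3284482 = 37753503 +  - 41037985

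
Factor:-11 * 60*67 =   -  44220  =  - 2^2  *3^1*5^1*11^1*67^1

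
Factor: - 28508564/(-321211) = 2^2*7^1*11^( - 1 )*59^1 * 17257^1* 29201^(-1)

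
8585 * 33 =283305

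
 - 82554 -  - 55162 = -27392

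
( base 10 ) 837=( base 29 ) SP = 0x345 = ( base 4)31011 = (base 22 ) 1G1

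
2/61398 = 1/30699 = 0.00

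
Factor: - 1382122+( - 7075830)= -8457952=- 2^5*53^1*4987^1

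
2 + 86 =88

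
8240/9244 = 2060/2311= 0.89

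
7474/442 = 16 + 201/221 = 16.91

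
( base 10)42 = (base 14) 30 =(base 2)101010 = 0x2a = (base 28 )1e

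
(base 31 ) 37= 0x64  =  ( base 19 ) 55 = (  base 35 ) 2u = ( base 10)100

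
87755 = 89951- 2196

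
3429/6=571  +  1/2 = 571.50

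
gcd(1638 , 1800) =18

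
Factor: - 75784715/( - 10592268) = 2^( - 2 )*3^( - 1)*5^1 * 41^( - 1 )*2797^1*5419^1*21529^( - 1 )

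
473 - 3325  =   - 2852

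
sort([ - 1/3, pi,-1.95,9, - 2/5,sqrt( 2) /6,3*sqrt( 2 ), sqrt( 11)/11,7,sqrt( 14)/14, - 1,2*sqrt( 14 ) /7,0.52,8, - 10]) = [ -10,-1.95,- 1,-2/5, - 1/3, sqrt(2)/6 , sqrt (14 )/14, sqrt( 11)/11,  0.52,2*sqrt ( 14 )/7,pi,3 * sqrt (2),7, 8,9]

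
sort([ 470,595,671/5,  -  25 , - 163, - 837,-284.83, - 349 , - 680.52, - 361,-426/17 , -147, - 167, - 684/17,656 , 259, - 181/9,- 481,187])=[ - 837,  -  680.52,- 481,-361, - 349,- 284.83, - 167, - 163, - 147, - 684/17, - 426/17,-25, - 181/9,671/5,187,259, 470,595, 656 ]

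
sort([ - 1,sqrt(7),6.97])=[ - 1,sqrt( 7), 6.97]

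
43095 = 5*8619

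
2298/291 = 766/97 = 7.90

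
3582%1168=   78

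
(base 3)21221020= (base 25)969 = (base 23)alb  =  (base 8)13230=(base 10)5784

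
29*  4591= 133139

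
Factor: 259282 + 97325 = 3^2*39623^1 = 356607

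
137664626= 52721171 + 84943455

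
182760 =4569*40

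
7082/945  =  7 + 467/945 =7.49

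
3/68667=1/22889 = 0.00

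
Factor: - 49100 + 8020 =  - 2^3* 5^1*13^1 * 79^1 = - 41080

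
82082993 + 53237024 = 135320017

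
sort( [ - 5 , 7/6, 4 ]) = [-5, 7/6,4]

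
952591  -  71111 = 881480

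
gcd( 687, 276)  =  3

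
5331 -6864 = -1533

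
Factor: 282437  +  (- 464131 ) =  - 181694 = -2^1*90847^1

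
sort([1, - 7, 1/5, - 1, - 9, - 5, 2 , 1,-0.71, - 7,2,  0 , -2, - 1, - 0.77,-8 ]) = [ - 9, - 8, - 7,-7, - 5, - 2 ,- 1,-1 ,  -  0.77, - 0.71,0, 1/5, 1 , 1,2,2 ]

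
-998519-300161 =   -  1298680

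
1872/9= 208 = 208.00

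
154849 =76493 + 78356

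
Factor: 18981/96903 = 19^1  *  97^( - 1) = 19/97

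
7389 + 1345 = 8734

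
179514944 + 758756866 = 938271810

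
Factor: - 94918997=-94918997^1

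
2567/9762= 2567/9762 = 0.26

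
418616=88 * 4757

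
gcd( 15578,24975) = 1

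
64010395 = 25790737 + 38219658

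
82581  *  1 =82581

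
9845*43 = 423335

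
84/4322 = 42/2161 = 0.02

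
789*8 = 6312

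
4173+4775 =8948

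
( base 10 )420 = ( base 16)1A4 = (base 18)156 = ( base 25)GK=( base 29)ee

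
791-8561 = - 7770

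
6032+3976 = 10008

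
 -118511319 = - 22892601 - 95618718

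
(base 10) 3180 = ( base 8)6154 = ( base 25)525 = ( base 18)9EC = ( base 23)606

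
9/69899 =9/69899 = 0.00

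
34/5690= 17/2845 = 0.01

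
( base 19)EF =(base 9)342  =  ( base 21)D8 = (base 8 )431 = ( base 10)281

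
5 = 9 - 4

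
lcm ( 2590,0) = 0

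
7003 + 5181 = 12184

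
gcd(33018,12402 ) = 6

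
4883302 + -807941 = 4075361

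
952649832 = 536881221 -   -  415768611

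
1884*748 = 1409232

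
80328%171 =129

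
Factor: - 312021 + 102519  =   - 2^1 * 3^2*103^1 * 113^1 = -  209502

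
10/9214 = 5/4607 =0.00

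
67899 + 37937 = 105836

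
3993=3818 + 175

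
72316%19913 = 12577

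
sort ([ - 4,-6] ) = [  -  6, - 4 ]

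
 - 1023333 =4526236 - 5549569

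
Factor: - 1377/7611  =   - 459/2537 =-3^3 * 17^1*43^(-1)*59^( - 1)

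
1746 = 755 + 991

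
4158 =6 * 693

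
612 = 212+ 400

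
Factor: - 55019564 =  - 2^2*97^1*141803^1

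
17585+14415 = 32000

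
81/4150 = 81/4150=0.02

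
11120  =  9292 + 1828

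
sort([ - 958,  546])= [- 958,546 ] 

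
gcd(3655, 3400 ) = 85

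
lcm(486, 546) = 44226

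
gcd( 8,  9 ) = 1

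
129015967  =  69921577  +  59094390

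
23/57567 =23/57567 = 0.00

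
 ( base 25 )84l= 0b1010000000001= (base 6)35413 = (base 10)5121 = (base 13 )243c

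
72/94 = 36/47 = 0.77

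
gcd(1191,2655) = 3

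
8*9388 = 75104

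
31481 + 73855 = 105336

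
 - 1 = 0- 1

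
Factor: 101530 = 2^1*5^1*11^1*13^1*71^1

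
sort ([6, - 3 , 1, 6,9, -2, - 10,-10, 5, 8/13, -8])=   [-10, - 10, - 8,-3, - 2, 8/13,  1 , 5, 6,6, 9]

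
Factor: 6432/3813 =2^5*31^(-1 ) * 41^(  -  1)*67^1 = 2144/1271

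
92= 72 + 20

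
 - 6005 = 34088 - 40093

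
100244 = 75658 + 24586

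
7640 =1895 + 5745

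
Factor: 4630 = 2^1*5^1*463^1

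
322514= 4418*73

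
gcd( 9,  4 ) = 1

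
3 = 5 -2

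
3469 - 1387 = 2082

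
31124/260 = 119 + 46/65 = 119.71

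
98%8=2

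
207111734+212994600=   420106334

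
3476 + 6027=9503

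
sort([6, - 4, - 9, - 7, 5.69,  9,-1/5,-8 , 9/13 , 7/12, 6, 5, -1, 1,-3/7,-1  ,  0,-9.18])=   [  -  9.18, - 9, - 8, - 7,  -  4, - 1 , - 1,- 3/7, - 1/5, 0,7/12,9/13,  1,  5,5.69,6  ,  6, 9 ] 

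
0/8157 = 0=0.00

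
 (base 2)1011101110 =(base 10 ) 750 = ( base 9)1023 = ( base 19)219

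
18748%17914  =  834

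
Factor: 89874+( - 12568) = 2^1*38653^1 = 77306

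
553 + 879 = 1432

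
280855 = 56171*5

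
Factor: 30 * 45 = 1350 = 2^1*3^3*5^2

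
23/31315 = 23/31315 = 0.00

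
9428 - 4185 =5243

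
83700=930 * 90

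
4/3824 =1/956 = 0.00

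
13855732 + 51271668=65127400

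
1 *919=919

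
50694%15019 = 5637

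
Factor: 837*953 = 3^3*31^1*953^1= 797661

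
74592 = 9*8288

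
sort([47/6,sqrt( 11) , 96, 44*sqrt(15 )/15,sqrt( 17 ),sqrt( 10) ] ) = [ sqrt (10),sqrt (11),sqrt( 17), 47/6,44*sqrt( 15)/15,96]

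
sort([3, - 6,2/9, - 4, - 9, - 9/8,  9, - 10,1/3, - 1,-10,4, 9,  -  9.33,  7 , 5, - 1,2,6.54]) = [ - 10, - 10, - 9.33, - 9, - 6, - 4, - 9/8, - 1, - 1,2/9  ,  1/3,2,3, 4,  5,6.54, 7,9,9]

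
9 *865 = 7785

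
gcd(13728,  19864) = 104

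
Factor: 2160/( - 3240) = - 2^1*3^( - 1) = - 2/3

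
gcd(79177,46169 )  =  1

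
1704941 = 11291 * 151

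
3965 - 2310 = 1655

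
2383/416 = 2383/416 = 5.73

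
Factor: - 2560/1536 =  - 5/3 =-3^( - 1)*5^1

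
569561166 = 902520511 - 332959345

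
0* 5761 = 0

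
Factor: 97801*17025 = 1665062025= 3^1 * 5^2* 11^1*17^1*227^1*523^1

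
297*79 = 23463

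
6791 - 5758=1033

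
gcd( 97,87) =1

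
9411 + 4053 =13464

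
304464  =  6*50744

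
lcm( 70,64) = 2240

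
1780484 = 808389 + 972095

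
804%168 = 132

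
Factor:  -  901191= - 3^1*300397^1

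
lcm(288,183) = 17568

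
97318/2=48659 = 48659.00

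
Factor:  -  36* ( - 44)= 1584 = 2^4 * 3^2 *11^1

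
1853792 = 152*12196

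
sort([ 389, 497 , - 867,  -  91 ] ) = [ - 867, -91, 389,  497]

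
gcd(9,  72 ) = 9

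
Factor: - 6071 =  - 13^1*467^1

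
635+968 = 1603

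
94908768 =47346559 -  - 47562209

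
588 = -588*( - 1) 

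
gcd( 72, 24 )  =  24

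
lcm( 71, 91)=6461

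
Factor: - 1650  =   - 2^1*3^1*5^2 * 11^1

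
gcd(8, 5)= 1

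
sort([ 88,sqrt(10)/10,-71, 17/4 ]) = [-71, sqrt( 10 ) /10  ,  17/4,88]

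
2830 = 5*566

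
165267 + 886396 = 1051663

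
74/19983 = 74/19983 = 0.00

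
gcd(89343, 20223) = 27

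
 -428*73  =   - 31244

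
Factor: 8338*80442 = 2^2*3^2*11^1 * 41^1*109^1*379^1 =670725396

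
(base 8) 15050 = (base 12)3a60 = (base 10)6696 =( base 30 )7D6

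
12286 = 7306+4980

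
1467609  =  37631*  39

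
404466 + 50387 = 454853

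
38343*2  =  76686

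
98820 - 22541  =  76279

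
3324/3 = 1108 = 1108.00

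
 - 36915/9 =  - 12305/3 = -  4101.67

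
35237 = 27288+7949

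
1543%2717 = 1543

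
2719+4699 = 7418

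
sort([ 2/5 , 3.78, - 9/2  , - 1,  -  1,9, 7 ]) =[ - 9/2,-1, - 1, 2/5, 3.78, 7, 9 ] 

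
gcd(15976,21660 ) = 4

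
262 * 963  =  252306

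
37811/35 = 37811/35 = 1080.31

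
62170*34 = 2113780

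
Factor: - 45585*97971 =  - 3^3*5^1*17^2*113^1*1013^1=-4466008035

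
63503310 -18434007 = 45069303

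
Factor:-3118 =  - 2^1*1559^1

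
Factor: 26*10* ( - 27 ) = -7020= -2^2*3^3*5^1*13^1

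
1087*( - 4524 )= -4917588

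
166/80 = 83/40 = 2.08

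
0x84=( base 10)132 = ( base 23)5h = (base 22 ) 60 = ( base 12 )b0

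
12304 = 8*1538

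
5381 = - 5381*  (-1) 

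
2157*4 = 8628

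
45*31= 1395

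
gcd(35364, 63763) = 7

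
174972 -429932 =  - 254960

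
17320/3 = 5773 + 1/3 = 5773.33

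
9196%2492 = 1720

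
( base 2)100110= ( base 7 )53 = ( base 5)123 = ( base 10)38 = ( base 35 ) 13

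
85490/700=122 + 9/70 = 122.13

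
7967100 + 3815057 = 11782157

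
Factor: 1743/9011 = 3^1*7^1 * 83^1*9011^(-1 ) 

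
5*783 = 3915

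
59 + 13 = 72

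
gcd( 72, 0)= 72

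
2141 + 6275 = 8416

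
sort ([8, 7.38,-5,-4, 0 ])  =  [ - 5, - 4,0, 7.38, 8 ]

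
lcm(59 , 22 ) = 1298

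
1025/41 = 25 = 25.00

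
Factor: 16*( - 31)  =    -  496 = - 2^4 * 31^1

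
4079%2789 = 1290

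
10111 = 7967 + 2144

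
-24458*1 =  - 24458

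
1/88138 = 1/88138 = 0.00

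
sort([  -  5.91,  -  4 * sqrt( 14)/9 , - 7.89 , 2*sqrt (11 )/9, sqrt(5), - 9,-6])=[ - 9, - 7.89, - 6, - 5.91, - 4* sqrt(14) /9, 2*sqrt(11 ) /9,sqrt( 5)]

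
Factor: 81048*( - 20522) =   -  1663267056=- 2^4 * 3^1*11^1*31^1*307^1*331^1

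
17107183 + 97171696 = 114278879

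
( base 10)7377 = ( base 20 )i8h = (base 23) DLH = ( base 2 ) 1110011010001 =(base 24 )CJ9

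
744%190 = 174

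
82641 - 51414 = 31227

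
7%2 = 1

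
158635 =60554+98081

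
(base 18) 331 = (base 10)1027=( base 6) 4431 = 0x403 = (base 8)2003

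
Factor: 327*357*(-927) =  - 108217053= - 3^4 * 7^1*17^1*103^1 *109^1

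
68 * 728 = 49504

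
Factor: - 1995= - 3^1*5^1*7^1*19^1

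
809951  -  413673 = 396278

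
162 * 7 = 1134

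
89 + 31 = 120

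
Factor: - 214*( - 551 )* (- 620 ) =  - 73106680 = - 2^3*5^1*19^1*29^1*31^1*107^1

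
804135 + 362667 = 1166802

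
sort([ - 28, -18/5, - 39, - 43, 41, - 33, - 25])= [ - 43 , - 39,- 33, - 28,-25 , - 18/5,41 ]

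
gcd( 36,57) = 3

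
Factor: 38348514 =2^1*3^2*2130473^1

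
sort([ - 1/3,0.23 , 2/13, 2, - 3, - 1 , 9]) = [ - 3, - 1, - 1/3, 2/13,0.23, 2,9 ] 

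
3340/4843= 20/29  =  0.69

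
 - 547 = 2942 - 3489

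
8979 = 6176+2803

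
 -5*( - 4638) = 23190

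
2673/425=2673/425 = 6.29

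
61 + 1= 62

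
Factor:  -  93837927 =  - 3^1 * 139^1 * 307^1* 733^1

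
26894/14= 1921 = 1921.00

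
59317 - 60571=  -  1254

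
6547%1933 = 748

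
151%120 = 31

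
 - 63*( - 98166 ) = 6184458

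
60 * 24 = 1440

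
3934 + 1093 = 5027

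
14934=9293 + 5641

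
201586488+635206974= 836793462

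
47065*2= 94130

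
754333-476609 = 277724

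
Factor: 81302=2^1*13^1*53^1 * 59^1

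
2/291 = 2/291=0.01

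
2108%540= 488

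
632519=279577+352942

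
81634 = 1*81634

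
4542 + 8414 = 12956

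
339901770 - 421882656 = -81980886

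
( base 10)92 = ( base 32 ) 2s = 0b1011100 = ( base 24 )3K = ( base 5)332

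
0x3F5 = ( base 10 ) 1013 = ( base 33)un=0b1111110101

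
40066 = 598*67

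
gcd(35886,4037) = 1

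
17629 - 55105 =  - 37476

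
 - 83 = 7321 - 7404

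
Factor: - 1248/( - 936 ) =2^2*3^( - 1 )= 4/3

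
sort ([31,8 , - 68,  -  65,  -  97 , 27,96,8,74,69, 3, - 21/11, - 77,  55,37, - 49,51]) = [-97 , - 77, - 68, - 65, -49, - 21/11, 3, 8,  8,27, 31,37,51,  55,69,74,  96]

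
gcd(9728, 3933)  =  19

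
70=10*7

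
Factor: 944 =2^4*59^1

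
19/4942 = 19/4942 = 0.00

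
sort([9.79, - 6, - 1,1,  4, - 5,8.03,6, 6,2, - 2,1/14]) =[ - 6,- 5, - 2, - 1,1/14,1, 2, 4,6,6,8.03,9.79]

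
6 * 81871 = 491226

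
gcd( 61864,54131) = 7733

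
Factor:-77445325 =-5^2*3097813^1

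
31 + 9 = 40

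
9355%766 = 163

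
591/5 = 118 + 1/5 = 118.20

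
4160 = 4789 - 629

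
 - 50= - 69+19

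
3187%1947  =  1240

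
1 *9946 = 9946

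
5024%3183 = 1841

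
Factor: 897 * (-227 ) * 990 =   -  2^1*3^3*5^1 * 11^1*13^1*23^1*227^1 =- 201582810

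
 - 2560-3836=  - 6396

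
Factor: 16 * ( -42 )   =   - 672= - 2^5*3^1* 7^1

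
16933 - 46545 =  - 29612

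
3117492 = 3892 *801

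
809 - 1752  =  -943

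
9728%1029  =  467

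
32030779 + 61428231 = 93459010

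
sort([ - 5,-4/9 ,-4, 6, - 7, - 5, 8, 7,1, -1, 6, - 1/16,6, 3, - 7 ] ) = [ - 7 ,  -  7,-5, - 5, - 4, - 1, - 4/9, - 1/16,1,  3, 6,6, 6, 7, 8]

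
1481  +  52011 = 53492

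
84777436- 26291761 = 58485675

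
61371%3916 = 2631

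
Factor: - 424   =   - 2^3*53^1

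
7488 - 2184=5304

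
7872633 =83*94851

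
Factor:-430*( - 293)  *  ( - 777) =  - 97894230 = - 2^1 *3^1*5^1*7^1* 37^1*43^1*293^1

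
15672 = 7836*2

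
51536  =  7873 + 43663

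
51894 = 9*5766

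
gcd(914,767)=1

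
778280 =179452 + 598828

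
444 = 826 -382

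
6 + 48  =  54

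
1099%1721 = 1099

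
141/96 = 1 + 15/32= 1.47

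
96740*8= 773920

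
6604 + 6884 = 13488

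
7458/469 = 15 + 423/469 = 15.90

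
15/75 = 1/5  =  0.20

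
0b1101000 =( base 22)4G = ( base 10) 104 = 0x68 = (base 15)6e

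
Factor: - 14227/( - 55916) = 2^( - 2)*7^( - 1 )*41^1*347^1 * 1997^( - 1)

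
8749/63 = 8749/63=138.87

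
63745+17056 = 80801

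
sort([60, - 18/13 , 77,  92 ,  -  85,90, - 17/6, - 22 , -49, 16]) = [-85, - 49, - 22, - 17/6, - 18/13,16,60, 77, 90, 92 ] 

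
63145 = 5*12629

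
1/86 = 1/86 = 0.01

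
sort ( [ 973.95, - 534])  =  [ - 534 , 973.95 ]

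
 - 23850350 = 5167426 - 29017776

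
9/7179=3/2393 = 0.00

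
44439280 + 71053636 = 115492916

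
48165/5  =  9633 = 9633.00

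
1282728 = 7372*174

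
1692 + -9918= - 8226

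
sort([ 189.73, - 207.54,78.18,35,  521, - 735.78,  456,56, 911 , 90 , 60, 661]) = [ - 735.78, - 207.54,35,  56 , 60 , 78.18, 90,  189.73, 456, 521,661, 911] 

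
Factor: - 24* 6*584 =- 84096 = - 2^7*3^2*73^1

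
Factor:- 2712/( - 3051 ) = 8/9 = 2^3*3^( - 2)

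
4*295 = 1180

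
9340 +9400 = 18740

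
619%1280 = 619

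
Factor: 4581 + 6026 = 10607^1 = 10607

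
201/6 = 33 + 1/2 = 33.50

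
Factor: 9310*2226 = 2^2 *3^1*5^1*7^3 * 19^1*53^1 =20724060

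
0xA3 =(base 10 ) 163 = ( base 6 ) 431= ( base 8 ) 243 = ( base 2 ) 10100011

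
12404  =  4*3101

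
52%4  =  0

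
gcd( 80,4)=4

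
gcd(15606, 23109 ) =3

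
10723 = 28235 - 17512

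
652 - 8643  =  -7991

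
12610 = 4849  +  7761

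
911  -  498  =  413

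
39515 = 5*7903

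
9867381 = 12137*813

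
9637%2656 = 1669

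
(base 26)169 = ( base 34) OP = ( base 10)841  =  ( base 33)PG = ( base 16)349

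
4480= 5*896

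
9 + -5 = 4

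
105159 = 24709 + 80450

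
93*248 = 23064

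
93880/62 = 1514 + 6/31 = 1514.19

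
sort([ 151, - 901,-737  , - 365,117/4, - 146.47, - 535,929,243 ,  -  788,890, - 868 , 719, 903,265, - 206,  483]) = [ - 901,  -  868 , - 788,-737, - 535 , - 365,-206,-146.47,117/4,151, 243,265, 483,719, 890, 903,  929 ]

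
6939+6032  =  12971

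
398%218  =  180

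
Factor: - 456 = -2^3* 3^1*19^1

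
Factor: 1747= 1747^1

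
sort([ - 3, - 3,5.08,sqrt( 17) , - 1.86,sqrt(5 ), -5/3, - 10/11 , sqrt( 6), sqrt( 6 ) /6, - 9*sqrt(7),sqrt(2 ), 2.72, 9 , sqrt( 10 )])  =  [ - 9*  sqrt (7), - 3, - 3, - 1.86, - 5/3 , - 10/11 , sqrt(6) /6,sqrt(2), sqrt(5 ), sqrt (6 ),2.72,  sqrt(10),sqrt(17 ), 5.08,  9]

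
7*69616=487312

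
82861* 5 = 414305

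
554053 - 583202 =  - 29149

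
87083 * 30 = 2612490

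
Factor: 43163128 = 2^3*109^1 * 49499^1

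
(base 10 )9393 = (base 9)13786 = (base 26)dn7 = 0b10010010110001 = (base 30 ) AD3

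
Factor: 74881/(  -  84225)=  - 3^ ( - 1)*5^(-2)*103^1*727^1*1123^( - 1)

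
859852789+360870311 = 1220723100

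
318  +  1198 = 1516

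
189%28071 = 189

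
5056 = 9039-3983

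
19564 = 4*4891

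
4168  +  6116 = 10284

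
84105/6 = 14017 + 1/2 = 14017.50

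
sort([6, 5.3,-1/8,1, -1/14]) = [ - 1/8, - 1/14,1,5.3,  6 ] 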